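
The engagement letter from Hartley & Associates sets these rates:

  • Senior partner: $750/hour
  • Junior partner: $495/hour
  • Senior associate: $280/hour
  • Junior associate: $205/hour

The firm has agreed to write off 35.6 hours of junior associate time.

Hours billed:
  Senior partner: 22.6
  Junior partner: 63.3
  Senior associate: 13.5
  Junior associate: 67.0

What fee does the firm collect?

Senior partner: 22.6 × $750 = $16,950.00
Junior partner: 63.3 × $495 = $31,333.50
Senior associate: 13.5 × $280 = $3,780.00
Junior associate: 67.0 × $205 = $13,735.00
Subtotal: $65,798.50
Write-off: 35.6 × $205 = $7,298.00
Total: $65,798.50 − $7,298.00 = $58,500.50

$58,500.50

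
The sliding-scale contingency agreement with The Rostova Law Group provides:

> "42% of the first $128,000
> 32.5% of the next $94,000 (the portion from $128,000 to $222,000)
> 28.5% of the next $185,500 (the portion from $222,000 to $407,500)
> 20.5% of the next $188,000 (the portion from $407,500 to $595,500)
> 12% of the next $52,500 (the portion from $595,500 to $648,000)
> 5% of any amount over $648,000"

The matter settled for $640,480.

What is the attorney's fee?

First $128,000 at 42% = $53,760.00
Next $94,000 at 32.5% = $30,550.00
Next $185,500 at 28.5% = $52,867.50
Next $188,000 at 20.5% = $38,540.00
Remaining $44,980 at 12% = $5,397.60
Fee: $53,760.00 + $30,550.00 + $52,867.50 + $38,540.00 + $5,397.60 = $181,115.10

$181,115.10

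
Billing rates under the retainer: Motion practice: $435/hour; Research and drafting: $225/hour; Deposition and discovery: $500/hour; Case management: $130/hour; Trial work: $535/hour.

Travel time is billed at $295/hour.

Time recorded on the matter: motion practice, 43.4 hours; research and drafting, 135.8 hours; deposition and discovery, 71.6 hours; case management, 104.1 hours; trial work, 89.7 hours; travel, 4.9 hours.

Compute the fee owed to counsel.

Motion practice: 43.4 × $435 = $18,879.00
Research and drafting: 135.8 × $225 = $30,555.00
Deposition and discovery: 71.6 × $500 = $35,800.00
Case management: 104.1 × $130 = $13,533.00
Trial work: 89.7 × $535 = $47,989.50
Subtotal: $18,879.00 + $30,555.00 + $35,800.00 + $13,533.00 + $47,989.50 = $146,756.50
Travel: 4.9 × $295 = $1,445.50
Total: $146,756.50 + $1,445.50 = $148,202.00

$148,202.00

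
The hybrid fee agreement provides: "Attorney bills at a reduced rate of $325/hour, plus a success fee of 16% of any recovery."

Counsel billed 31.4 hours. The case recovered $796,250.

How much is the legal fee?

$137,605.00

Hourly: 31.4 × $325 = $10,205.00
Success fee: 16% of $796,250 = $127,400.00
Total: $10,205.00 + $127,400.00 = $137,605.00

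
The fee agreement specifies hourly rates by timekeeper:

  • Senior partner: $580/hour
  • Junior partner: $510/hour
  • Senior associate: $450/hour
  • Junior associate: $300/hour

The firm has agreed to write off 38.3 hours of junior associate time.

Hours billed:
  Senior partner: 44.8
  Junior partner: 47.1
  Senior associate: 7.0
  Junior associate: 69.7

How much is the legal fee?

$62,575.00

Senior partner: 44.8 × $580 = $25,984.00
Junior partner: 47.1 × $510 = $24,021.00
Senior associate: 7.0 × $450 = $3,150.00
Junior associate: 69.7 × $300 = $20,910.00
Subtotal: $74,065.00
Write-off: 38.3 × $300 = $11,490.00
Total: $74,065.00 − $11,490.00 = $62,575.00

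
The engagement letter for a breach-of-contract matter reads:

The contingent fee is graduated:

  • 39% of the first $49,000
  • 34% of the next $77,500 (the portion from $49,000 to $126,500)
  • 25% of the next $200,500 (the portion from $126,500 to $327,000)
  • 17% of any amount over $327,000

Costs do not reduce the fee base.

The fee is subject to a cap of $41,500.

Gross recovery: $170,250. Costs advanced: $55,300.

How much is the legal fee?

$41,500.00

Fee base is the gross recovery, $170,250; costs are reimbursed separately.
First $49,000 at 39% = $19,110.00
Next $77,500 at 34% = $26,350.00
Remaining $43,750 at 25% = $10,937.50
Fee: $19,110.00 + $26,350.00 + $10,937.50 = $56,397.50
$56,397.50 exceeds the $41,500 cap, so the fee is capped at $41,500.00.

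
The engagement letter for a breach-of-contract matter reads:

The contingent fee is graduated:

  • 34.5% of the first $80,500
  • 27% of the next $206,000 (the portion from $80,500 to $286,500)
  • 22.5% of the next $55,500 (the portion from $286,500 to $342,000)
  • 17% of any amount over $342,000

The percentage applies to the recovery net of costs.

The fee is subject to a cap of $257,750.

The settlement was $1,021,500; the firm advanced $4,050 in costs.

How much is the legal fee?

Fee base (net of costs): $1,021,500 − $4,050 = $1,017,450
First $80,500 at 34.5% = $27,772.50
Next $206,000 at 27% = $55,620.00
Next $55,500 at 22.5% = $12,487.50
Remaining $675,450 at 17% = $114,826.50
Fee: $27,772.50 + $55,620.00 + $12,487.50 + $114,826.50 = $210,706.50
$210,706.50 is under the $257,750 cap.

$210,706.50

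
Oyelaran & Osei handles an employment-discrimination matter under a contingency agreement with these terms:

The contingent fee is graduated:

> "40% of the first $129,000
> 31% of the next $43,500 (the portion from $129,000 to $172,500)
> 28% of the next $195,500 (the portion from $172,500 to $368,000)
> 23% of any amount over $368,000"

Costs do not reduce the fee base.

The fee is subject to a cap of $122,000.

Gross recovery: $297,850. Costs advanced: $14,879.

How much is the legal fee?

Fee base is the gross recovery, $297,850; costs are reimbursed separately.
First $129,000 at 40% = $51,600.00
Next $43,500 at 31% = $13,485.00
Remaining $125,350 at 28% = $35,098.00
Fee: $51,600.00 + $13,485.00 + $35,098.00 = $100,183.00
$100,183.00 is under the $122,000 cap.

$100,183.00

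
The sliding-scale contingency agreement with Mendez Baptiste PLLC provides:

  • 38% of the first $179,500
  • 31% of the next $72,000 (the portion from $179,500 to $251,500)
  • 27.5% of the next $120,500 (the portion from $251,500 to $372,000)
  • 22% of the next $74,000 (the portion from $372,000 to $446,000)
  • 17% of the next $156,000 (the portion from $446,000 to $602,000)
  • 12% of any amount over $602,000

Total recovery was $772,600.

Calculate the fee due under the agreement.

First $179,500 at 38% = $68,210.00
Next $72,000 at 31% = $22,320.00
Next $120,500 at 27.5% = $33,137.50
Next $74,000 at 22% = $16,280.00
Next $156,000 at 17% = $26,520.00
Remaining $170,600 at 12% = $20,472.00
Fee: $68,210.00 + $22,320.00 + $33,137.50 + $16,280.00 + $26,520.00 + $20,472.00 = $186,939.50

$186,939.50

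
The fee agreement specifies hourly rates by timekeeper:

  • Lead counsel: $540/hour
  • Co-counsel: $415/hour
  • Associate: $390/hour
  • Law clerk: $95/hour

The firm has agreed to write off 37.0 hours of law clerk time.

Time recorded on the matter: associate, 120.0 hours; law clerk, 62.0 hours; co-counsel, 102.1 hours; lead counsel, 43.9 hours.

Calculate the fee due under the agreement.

Lead counsel: 43.9 × $540 = $23,706.00
Co-counsel: 102.1 × $415 = $42,371.50
Associate: 120.0 × $390 = $46,800.00
Law clerk: 62.0 × $95 = $5,890.00
Subtotal: $118,767.50
Write-off: 37.0 × $95 = $3,515.00
Total: $118,767.50 − $3,515.00 = $115,252.50

$115,252.50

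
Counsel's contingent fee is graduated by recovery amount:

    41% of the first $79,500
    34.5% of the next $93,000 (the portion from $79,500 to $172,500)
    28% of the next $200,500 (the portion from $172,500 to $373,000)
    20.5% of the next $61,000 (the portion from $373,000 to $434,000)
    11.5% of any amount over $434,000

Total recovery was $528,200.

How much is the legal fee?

$144,158.00

First $79,500 at 41% = $32,595.00
Next $93,000 at 34.5% = $32,085.00
Next $200,500 at 28% = $56,140.00
Next $61,000 at 20.5% = $12,505.00
Remaining $94,200 at 11.5% = $10,833.00
Fee: $32,595.00 + $32,085.00 + $56,140.00 + $12,505.00 + $10,833.00 = $144,158.00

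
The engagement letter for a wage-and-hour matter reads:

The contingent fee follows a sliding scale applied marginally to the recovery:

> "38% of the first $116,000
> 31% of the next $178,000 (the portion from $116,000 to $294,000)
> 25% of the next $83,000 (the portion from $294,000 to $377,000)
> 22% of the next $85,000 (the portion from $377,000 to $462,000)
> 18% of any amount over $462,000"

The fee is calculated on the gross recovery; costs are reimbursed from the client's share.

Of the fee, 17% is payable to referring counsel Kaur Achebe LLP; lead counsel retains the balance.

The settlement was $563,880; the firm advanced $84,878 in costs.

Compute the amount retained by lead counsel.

$130,350.17

Fee base is the gross recovery, $563,880; costs are reimbursed separately.
First $116,000 at 38% = $44,080.00
Next $178,000 at 31% = $55,180.00
Next $83,000 at 25% = $20,750.00
Next $85,000 at 22% = $18,700.00
Remaining $101,880 at 18% = $18,338.40
Fee: $44,080.00 + $55,180.00 + $20,750.00 + $18,700.00 + $18,338.40 = $157,048.40
Referral share: 17% of $157,048.40 = $26,698.23; lead counsel retains $157,048.40 − $26,698.23 = $130,350.17.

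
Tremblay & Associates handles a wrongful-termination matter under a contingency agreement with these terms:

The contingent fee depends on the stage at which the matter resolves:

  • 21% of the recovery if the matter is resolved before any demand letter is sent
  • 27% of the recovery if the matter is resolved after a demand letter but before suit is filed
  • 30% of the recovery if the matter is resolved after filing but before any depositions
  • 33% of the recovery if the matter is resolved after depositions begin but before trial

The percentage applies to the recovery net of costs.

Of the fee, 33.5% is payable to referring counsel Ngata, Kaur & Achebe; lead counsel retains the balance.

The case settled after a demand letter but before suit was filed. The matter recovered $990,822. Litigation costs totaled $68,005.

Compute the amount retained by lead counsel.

Fee base (net of costs): $990,822 − $68,005 = $922,817
The matter settled after a demand letter but before suit was filed, so the 27% rate applies.
$922,817 × 27% = $249,160.59
Referral share: 33.5% of $249,160.59 = $83,468.80; lead counsel retains $249,160.59 − $83,468.80 = $165,691.79.

$165,691.79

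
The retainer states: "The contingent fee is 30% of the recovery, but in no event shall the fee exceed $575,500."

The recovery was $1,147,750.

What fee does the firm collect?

30% of $1,147,750 = $344,325.00
That is under the $575,500 cap.

$344,325.00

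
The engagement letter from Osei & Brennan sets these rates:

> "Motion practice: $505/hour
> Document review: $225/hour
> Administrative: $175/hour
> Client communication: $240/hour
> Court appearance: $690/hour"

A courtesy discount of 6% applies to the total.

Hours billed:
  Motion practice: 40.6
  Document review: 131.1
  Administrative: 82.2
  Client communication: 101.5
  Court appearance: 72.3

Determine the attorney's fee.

Motion practice: 40.6 × $505 = $20,503.00
Document review: 131.1 × $225 = $29,497.50
Administrative: 82.2 × $175 = $14,385.00
Client communication: 101.5 × $240 = $24,360.00
Court appearance: 72.3 × $690 = $49,887.00
Subtotal: $138,632.50
Less 6% discount: −$8,317.95
Total: $138,632.50 − $8,317.95 = $130,314.55

$130,314.55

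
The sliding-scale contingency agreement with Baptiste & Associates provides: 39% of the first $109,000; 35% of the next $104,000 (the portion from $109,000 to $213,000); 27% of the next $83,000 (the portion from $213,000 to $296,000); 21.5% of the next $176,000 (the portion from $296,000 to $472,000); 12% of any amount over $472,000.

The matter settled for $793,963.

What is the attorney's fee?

First $109,000 at 39% = $42,510.00
Next $104,000 at 35% = $36,400.00
Next $83,000 at 27% = $22,410.00
Next $176,000 at 21.5% = $37,840.00
Remaining $321,963 at 12% = $38,635.56
Fee: $42,510.00 + $36,400.00 + $22,410.00 + $37,840.00 + $38,635.56 = $177,795.56

$177,795.56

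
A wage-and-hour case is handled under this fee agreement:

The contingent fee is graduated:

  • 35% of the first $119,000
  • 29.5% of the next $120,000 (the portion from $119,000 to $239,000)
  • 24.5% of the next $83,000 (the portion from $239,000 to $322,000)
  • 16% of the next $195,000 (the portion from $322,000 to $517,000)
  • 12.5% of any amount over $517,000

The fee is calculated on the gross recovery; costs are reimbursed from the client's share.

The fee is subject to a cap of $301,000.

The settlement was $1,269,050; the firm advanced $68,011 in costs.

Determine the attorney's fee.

$222,591.25

Fee base is the gross recovery, $1,269,050; costs are reimbursed separately.
First $119,000 at 35% = $41,650.00
Next $120,000 at 29.5% = $35,400.00
Next $83,000 at 24.5% = $20,335.00
Next $195,000 at 16% = $31,200.00
Remaining $752,050 at 12.5% = $94,006.25
Fee: $41,650.00 + $35,400.00 + $20,335.00 + $31,200.00 + $94,006.25 = $222,591.25
$222,591.25 is under the $301,000 cap.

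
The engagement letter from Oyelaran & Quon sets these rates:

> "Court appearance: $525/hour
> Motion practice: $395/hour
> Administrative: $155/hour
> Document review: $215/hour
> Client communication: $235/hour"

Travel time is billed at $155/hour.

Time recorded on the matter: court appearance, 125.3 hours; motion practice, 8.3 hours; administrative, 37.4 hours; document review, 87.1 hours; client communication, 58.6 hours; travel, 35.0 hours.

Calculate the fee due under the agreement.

Court appearance: 125.3 × $525 = $65,782.50
Motion practice: 8.3 × $395 = $3,278.50
Administrative: 37.4 × $155 = $5,797.00
Document review: 87.1 × $215 = $18,726.50
Client communication: 58.6 × $235 = $13,771.00
Subtotal: $65,782.50 + $3,278.50 + $5,797.00 + $18,726.50 + $13,771.00 = $107,355.50
Travel: 35.0 × $155 = $5,425.00
Total: $107,355.50 + $5,425.00 = $112,780.50

$112,780.50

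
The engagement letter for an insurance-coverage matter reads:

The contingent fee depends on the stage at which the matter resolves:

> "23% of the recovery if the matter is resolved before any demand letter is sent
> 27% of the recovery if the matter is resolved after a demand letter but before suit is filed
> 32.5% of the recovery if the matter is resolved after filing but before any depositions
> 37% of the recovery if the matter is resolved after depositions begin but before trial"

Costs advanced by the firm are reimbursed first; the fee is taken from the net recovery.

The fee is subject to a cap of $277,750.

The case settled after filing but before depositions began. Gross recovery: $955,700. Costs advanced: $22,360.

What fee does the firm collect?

$277,750.00

Fee base (net of costs): $955,700 − $22,360 = $933,340
The matter settled after filing but before depositions began, so the 32.5% rate applies.
$933,340 × 32.5% = $303,335.50
$303,335.50 exceeds the $277,750 cap, so the fee is capped at $277,750.00.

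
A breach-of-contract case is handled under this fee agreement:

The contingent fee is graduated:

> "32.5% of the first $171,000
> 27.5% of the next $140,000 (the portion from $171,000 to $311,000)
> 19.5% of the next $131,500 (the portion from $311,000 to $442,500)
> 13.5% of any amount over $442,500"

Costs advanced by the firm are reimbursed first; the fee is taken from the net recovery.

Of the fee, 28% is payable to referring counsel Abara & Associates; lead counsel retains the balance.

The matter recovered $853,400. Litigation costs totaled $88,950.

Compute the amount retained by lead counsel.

Fee base (net of costs): $853,400 − $88,950 = $764,450
First $171,000 at 32.5% = $55,575.00
Next $140,000 at 27.5% = $38,500.00
Next $131,500 at 19.5% = $25,642.50
Remaining $321,950 at 13.5% = $43,463.25
Fee: $55,575.00 + $38,500.00 + $25,642.50 + $43,463.25 = $163,180.75
Referral share: 28% of $163,180.75 = $45,690.61; lead counsel retains $163,180.75 − $45,690.61 = $117,490.14.

$117,490.14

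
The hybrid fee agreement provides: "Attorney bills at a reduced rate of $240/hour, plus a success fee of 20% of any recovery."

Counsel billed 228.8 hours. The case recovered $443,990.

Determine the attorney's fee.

Hourly: 228.8 × $240 = $54,912.00
Success fee: 20% of $443,990 = $88,798.00
Total: $54,912.00 + $88,798.00 = $143,710.00

$143,710.00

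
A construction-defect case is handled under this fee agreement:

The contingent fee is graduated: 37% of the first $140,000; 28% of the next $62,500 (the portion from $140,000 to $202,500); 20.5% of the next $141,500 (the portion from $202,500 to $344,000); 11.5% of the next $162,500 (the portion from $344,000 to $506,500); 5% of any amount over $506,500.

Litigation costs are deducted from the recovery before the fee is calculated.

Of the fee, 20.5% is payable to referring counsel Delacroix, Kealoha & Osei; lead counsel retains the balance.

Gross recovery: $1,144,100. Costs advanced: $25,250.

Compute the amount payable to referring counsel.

$30,260.56

Fee base (net of costs): $1,144,100 − $25,250 = $1,118,850
First $140,000 at 37% = $51,800.00
Next $62,500 at 28% = $17,500.00
Next $141,500 at 20.5% = $29,007.50
Next $162,500 at 11.5% = $18,687.50
Remaining $612,350 at 5% = $30,617.50
Fee: $51,800.00 + $17,500.00 + $29,007.50 + $18,687.50 + $30,617.50 = $147,612.50
Referral share: 20.5% of $147,612.50 = $30,260.56; lead counsel retains $147,612.50 − $30,260.56 = $117,351.94.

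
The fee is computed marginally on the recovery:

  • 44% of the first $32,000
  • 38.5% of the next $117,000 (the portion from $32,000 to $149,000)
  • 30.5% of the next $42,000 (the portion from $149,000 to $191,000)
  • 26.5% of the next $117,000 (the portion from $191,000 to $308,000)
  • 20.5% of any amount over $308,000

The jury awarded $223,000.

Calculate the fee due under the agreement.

First $32,000 at 44% = $14,080.00
Next $117,000 at 38.5% = $45,045.00
Next $42,000 at 30.5% = $12,810.00
Remaining $32,000 at 26.5% = $8,480.00
Fee: $14,080.00 + $45,045.00 + $12,810.00 + $8,480.00 = $80,415.00

$80,415.00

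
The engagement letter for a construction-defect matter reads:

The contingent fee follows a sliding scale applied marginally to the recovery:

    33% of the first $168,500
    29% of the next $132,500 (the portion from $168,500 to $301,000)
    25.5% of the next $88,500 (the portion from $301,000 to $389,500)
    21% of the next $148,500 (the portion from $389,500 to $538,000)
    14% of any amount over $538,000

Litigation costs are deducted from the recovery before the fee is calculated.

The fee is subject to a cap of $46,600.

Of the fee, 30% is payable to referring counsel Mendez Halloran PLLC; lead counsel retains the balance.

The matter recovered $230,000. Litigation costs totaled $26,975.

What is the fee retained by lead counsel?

$32,620.00

Fee base (net of costs): $230,000 − $26,975 = $203,025
First $168,500 at 33% = $55,605.00
Remaining $34,525 at 29% = $10,012.25
Fee: $55,605.00 + $10,012.25 = $65,617.25
$65,617.25 exceeds the $46,600 cap, so the fee is capped at $46,600.00.
Referral share: 30% of $46,600.00 = $13,980.00; lead counsel retains $46,600.00 − $13,980.00 = $32,620.00.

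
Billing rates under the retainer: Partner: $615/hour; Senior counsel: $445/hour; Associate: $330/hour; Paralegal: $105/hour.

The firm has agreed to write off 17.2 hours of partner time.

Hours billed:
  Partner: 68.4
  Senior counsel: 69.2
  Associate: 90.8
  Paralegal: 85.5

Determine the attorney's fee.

$101,223.50

Partner: 68.4 × $615 = $42,066.00
Senior counsel: 69.2 × $445 = $30,794.00
Associate: 90.8 × $330 = $29,964.00
Paralegal: 85.5 × $105 = $8,977.50
Subtotal: $111,801.50
Write-off: 17.2 × $615 = $10,578.00
Total: $111,801.50 − $10,578.00 = $101,223.50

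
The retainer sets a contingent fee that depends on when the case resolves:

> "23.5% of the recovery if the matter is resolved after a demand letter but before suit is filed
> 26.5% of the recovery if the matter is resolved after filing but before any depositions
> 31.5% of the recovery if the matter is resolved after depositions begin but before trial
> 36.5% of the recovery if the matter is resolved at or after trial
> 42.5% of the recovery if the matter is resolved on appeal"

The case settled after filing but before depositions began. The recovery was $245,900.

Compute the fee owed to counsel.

$65,163.50

The matter settled after filing but before depositions began, so the 26.5% rate applies.
$245,900 × 26.5% = $65,163.50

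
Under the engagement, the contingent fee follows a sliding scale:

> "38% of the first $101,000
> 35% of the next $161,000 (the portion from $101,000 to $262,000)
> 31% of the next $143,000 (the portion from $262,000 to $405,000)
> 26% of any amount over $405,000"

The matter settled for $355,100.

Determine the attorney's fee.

First $101,000 at 38% = $38,380.00
Next $161,000 at 35% = $56,350.00
Remaining $93,100 at 31% = $28,861.00
Fee: $38,380.00 + $56,350.00 + $28,861.00 = $123,591.00

$123,591.00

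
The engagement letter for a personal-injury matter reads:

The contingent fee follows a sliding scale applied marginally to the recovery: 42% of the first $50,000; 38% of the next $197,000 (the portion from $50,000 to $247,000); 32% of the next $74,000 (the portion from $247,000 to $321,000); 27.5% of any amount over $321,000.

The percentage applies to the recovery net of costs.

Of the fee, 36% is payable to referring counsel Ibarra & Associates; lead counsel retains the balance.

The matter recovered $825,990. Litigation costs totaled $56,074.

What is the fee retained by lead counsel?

Fee base (net of costs): $825,990 − $56,074 = $769,916
First $50,000 at 42% = $21,000.00
Next $197,000 at 38% = $74,860.00
Next $74,000 at 32% = $23,680.00
Remaining $448,916 at 27.5% = $123,451.90
Fee: $21,000.00 + $74,860.00 + $23,680.00 + $123,451.90 = $242,991.90
Referral share: 36% of $242,991.90 = $87,477.08; lead counsel retains $242,991.90 − $87,477.08 = $155,514.82.

$155,514.82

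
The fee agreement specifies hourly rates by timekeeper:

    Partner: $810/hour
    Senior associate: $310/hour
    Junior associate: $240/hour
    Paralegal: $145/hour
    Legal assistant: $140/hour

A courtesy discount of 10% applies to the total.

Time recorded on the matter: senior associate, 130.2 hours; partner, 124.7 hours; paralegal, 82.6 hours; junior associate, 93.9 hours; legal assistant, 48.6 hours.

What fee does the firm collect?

Partner: 124.7 × $810 = $101,007.00
Senior associate: 130.2 × $310 = $40,362.00
Junior associate: 93.9 × $240 = $22,536.00
Paralegal: 82.6 × $145 = $11,977.00
Legal assistant: 48.6 × $140 = $6,804.00
Subtotal: $182,686.00
Less 10% discount: −$18,268.60
Total: $182,686.00 − $18,268.60 = $164,417.40

$164,417.40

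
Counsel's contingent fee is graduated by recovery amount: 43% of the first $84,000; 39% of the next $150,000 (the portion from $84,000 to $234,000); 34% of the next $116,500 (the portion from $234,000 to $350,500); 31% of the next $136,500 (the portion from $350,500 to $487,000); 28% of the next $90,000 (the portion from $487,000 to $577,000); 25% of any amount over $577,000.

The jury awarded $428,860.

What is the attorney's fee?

$158,521.60

First $84,000 at 43% = $36,120.00
Next $150,000 at 39% = $58,500.00
Next $116,500 at 34% = $39,610.00
Remaining $78,360 at 31% = $24,291.60
Fee: $36,120.00 + $58,500.00 + $39,610.00 + $24,291.60 = $158,521.60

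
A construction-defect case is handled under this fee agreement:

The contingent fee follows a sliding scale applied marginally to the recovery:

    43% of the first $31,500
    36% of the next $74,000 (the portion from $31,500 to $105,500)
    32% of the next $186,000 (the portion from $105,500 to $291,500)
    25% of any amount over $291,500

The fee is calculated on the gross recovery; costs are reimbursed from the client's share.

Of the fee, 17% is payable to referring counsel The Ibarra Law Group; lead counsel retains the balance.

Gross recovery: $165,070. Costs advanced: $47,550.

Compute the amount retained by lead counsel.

$49,175.34

Fee base is the gross recovery, $165,070; costs are reimbursed separately.
First $31,500 at 43% = $13,545.00
Next $74,000 at 36% = $26,640.00
Remaining $59,570 at 32% = $19,062.40
Fee: $13,545.00 + $26,640.00 + $19,062.40 = $59,247.40
Referral share: 17% of $59,247.40 = $10,072.06; lead counsel retains $59,247.40 − $10,072.06 = $49,175.34.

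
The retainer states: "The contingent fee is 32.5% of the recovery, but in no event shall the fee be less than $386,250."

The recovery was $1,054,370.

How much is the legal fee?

32.5% of $1,054,370 = $342,670.25
That is below the $386,250 minimum, so the minimum applies.

$386,250.00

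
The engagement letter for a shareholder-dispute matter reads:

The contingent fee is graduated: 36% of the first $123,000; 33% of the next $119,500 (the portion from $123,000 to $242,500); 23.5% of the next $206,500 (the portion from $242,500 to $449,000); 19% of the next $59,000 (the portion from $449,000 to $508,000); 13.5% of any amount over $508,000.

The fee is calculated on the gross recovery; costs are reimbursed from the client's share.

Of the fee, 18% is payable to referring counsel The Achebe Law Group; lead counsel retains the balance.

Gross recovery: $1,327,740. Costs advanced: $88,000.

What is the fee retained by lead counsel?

$208,376.27

Fee base is the gross recovery, $1,327,740; costs are reimbursed separately.
First $123,000 at 36% = $44,280.00
Next $119,500 at 33% = $39,435.00
Next $206,500 at 23.5% = $48,527.50
Next $59,000 at 19% = $11,210.00
Remaining $819,740 at 13.5% = $110,664.90
Fee: $44,280.00 + $39,435.00 + $48,527.50 + $11,210.00 + $110,664.90 = $254,117.40
Referral share: 18% of $254,117.40 = $45,741.13; lead counsel retains $254,117.40 − $45,741.13 = $208,376.27.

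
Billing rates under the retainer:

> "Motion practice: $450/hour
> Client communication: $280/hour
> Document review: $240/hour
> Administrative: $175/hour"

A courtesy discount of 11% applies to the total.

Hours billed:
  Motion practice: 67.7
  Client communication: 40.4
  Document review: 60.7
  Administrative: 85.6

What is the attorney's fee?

Motion practice: 67.7 × $450 = $30,465.00
Client communication: 40.4 × $280 = $11,312.00
Document review: 60.7 × $240 = $14,568.00
Administrative: 85.6 × $175 = $14,980.00
Subtotal: $71,325.00
Less 11% discount: −$7,845.75
Total: $71,325.00 − $7,845.75 = $63,479.25

$63,479.25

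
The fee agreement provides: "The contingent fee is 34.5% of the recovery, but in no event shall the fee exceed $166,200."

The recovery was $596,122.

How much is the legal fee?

$166,200.00

34.5% of $596,122 = $205,662.09
That exceeds the $166,200 cap, so the fee is capped at $166,200.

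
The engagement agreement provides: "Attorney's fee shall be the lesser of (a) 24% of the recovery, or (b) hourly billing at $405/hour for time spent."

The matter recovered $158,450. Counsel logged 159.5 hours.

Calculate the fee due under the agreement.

(a) 24% of $158,450 = $38,028.00
(b) 159.5 × $405 = $64,597.50
The lesser is (a): $38,028.00.

$38,028.00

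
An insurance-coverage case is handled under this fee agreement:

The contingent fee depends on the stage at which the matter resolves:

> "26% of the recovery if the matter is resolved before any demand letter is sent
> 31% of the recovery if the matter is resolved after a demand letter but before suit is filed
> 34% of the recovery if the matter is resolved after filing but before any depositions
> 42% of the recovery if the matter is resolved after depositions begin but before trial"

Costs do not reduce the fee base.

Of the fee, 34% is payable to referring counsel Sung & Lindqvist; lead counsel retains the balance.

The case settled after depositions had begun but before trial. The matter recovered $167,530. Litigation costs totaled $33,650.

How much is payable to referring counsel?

Fee base is the gross recovery, $167,530; costs are reimbursed separately.
The matter settled after depositions had begun but before trial, so the 42% rate applies.
$167,530 × 42% = $70,362.60
Referral share: 34% of $70,362.60 = $23,923.28; lead counsel retains $70,362.60 − $23,923.28 = $46,439.32.

$23,923.28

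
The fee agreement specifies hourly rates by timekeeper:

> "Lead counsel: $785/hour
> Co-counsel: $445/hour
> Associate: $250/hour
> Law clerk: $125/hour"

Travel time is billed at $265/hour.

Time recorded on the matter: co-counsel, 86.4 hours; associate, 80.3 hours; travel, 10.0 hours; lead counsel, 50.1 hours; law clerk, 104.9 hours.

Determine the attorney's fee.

Lead counsel: 50.1 × $785 = $39,328.50
Co-counsel: 86.4 × $445 = $38,448.00
Associate: 80.3 × $250 = $20,075.00
Law clerk: 104.9 × $125 = $13,112.50
Subtotal: $39,328.50 + $38,448.00 + $20,075.00 + $13,112.50 = $110,964.00
Travel: 10.0 × $265 = $2,650.00
Total: $110,964.00 + $2,650.00 = $113,614.00

$113,614.00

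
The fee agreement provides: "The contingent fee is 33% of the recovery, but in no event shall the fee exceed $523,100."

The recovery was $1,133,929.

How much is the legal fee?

33% of $1,133,929 = $374,196.57
That is under the $523,100 cap.

$374,196.57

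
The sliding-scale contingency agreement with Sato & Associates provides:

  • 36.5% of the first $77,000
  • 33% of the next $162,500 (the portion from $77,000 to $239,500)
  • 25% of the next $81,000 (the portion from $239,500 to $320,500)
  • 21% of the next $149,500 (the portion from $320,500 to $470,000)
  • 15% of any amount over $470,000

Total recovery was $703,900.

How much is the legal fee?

First $77,000 at 36.5% = $28,105.00
Next $162,500 at 33% = $53,625.00
Next $81,000 at 25% = $20,250.00
Next $149,500 at 21% = $31,395.00
Remaining $233,900 at 15% = $35,085.00
Fee: $28,105.00 + $53,625.00 + $20,250.00 + $31,395.00 + $35,085.00 = $168,460.00

$168,460.00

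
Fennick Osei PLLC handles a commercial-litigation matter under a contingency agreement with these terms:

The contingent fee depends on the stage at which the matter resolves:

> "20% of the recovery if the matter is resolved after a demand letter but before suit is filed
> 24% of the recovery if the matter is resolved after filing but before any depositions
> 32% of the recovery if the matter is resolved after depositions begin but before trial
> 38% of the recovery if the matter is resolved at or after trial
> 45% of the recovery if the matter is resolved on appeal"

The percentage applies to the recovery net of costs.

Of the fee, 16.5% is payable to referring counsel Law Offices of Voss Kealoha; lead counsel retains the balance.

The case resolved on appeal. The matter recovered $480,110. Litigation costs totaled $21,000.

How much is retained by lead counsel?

$172,510.58

Fee base (net of costs): $480,110 − $21,000 = $459,110
The matter resolved on appeal, so the 45% rate applies.
$459,110 × 45% = $206,599.50
Referral share: 16.5% of $206,599.50 = $34,088.92; lead counsel retains $206,599.50 − $34,088.92 = $172,510.58.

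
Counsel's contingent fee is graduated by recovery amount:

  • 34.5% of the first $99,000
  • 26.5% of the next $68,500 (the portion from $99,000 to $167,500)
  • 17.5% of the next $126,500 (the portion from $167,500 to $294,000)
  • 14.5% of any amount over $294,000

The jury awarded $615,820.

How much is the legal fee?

$121,108.90

First $99,000 at 34.5% = $34,155.00
Next $68,500 at 26.5% = $18,152.50
Next $126,500 at 17.5% = $22,137.50
Remaining $321,820 at 14.5% = $46,663.90
Fee: $34,155.00 + $18,152.50 + $22,137.50 + $46,663.90 = $121,108.90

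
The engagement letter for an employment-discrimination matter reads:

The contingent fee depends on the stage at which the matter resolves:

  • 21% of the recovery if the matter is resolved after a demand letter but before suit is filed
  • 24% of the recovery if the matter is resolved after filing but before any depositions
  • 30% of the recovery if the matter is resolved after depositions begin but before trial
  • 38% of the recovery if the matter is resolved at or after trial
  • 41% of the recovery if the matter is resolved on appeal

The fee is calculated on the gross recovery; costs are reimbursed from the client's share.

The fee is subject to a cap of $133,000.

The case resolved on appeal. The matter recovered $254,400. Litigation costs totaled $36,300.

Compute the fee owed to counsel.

$104,304.00

Fee base is the gross recovery, $254,400; costs are reimbursed separately.
The matter resolved on appeal, so the 41% rate applies.
$254,400 × 41% = $104,304.00
$104,304.00 is under the $133,000 cap.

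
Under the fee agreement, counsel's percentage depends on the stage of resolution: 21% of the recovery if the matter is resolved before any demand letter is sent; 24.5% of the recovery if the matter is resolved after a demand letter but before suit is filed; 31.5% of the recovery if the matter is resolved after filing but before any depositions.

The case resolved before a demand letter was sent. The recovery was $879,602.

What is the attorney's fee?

The matter resolved before a demand letter was sent, so the 21% rate applies.
$879,602 × 21% = $184,716.42

$184,716.42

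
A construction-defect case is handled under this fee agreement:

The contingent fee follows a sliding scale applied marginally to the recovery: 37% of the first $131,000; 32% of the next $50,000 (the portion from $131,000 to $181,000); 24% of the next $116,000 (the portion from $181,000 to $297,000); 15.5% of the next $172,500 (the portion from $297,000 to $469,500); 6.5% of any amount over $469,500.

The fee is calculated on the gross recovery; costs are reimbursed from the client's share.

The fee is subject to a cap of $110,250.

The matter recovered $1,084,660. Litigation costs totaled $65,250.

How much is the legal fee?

$110,250.00

Fee base is the gross recovery, $1,084,660; costs are reimbursed separately.
First $131,000 at 37% = $48,470.00
Next $50,000 at 32% = $16,000.00
Next $116,000 at 24% = $27,840.00
Next $172,500 at 15.5% = $26,737.50
Remaining $615,160 at 6.5% = $39,985.40
Fee: $48,470.00 + $16,000.00 + $27,840.00 + $26,737.50 + $39,985.40 = $159,032.90
$159,032.90 exceeds the $110,250 cap, so the fee is capped at $110,250.00.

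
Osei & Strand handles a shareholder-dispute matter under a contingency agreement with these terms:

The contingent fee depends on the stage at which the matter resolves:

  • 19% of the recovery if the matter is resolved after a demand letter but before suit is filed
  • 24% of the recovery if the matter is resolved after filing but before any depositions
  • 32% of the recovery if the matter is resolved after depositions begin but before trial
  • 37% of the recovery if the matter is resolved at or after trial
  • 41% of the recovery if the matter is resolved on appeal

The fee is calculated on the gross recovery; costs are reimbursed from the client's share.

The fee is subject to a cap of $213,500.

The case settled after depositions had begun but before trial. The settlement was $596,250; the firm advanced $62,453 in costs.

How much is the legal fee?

$190,800.00

Fee base is the gross recovery, $596,250; costs are reimbursed separately.
The matter settled after depositions had begun but before trial, so the 32% rate applies.
$596,250 × 32% = $190,800.00
$190,800.00 is under the $213,500 cap.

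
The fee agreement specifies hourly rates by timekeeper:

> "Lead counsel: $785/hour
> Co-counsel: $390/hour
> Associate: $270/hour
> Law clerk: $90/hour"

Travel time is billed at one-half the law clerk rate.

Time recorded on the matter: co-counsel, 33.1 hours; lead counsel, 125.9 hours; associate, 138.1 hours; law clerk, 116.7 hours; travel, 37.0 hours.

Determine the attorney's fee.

Lead counsel: 125.9 × $785 = $98,831.50
Co-counsel: 33.1 × $390 = $12,909.00
Associate: 138.1 × $270 = $37,287.00
Law clerk: 116.7 × $90 = $10,503.00
Subtotal: $98,831.50 + $12,909.00 + $37,287.00 + $10,503.00 = $159,530.50
Travel: 37.0 × ($90 ÷ 2) = 37.0 × $45.00 = $1,665.00
Total: $159,530.50 + $1,665.00 = $161,195.50

$161,195.50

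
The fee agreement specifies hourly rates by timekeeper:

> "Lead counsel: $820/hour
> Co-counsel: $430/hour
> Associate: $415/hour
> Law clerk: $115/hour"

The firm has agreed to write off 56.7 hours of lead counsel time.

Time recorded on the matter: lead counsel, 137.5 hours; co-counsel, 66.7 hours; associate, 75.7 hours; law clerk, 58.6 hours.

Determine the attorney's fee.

Lead counsel: 137.5 × $820 = $112,750.00
Co-counsel: 66.7 × $430 = $28,681.00
Associate: 75.7 × $415 = $31,415.50
Law clerk: 58.6 × $115 = $6,739.00
Subtotal: $179,585.50
Write-off: 56.7 × $820 = $46,494.00
Total: $179,585.50 − $46,494.00 = $133,091.50

$133,091.50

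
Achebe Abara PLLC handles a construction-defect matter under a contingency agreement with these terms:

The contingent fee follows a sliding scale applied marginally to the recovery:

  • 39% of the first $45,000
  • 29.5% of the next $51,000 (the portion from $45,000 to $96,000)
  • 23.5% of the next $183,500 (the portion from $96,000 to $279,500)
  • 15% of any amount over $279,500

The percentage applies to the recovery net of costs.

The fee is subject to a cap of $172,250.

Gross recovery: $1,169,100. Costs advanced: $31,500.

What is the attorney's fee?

$172,250.00

Fee base (net of costs): $1,169,100 − $31,500 = $1,137,600
First $45,000 at 39% = $17,550.00
Next $51,000 at 29.5% = $15,045.00
Next $183,500 at 23.5% = $43,122.50
Remaining $858,100 at 15% = $128,715.00
Fee: $17,550.00 + $15,045.00 + $43,122.50 + $128,715.00 = $204,432.50
$204,432.50 exceeds the $172,250 cap, so the fee is capped at $172,250.00.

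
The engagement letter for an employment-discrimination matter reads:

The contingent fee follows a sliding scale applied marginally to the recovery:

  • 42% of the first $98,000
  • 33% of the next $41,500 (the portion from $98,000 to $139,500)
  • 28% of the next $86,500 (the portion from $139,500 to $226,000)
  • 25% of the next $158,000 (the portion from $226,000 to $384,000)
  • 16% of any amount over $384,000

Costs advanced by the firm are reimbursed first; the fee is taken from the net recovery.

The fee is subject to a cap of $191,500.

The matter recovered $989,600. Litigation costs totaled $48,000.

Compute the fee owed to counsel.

Fee base (net of costs): $989,600 − $48,000 = $941,600
First $98,000 at 42% = $41,160.00
Next $41,500 at 33% = $13,695.00
Next $86,500 at 28% = $24,220.00
Next $158,000 at 25% = $39,500.00
Remaining $557,600 at 16% = $89,216.00
Fee: $41,160.00 + $13,695.00 + $24,220.00 + $39,500.00 + $89,216.00 = $207,791.00
$207,791.00 exceeds the $191,500 cap, so the fee is capped at $191,500.00.

$191,500.00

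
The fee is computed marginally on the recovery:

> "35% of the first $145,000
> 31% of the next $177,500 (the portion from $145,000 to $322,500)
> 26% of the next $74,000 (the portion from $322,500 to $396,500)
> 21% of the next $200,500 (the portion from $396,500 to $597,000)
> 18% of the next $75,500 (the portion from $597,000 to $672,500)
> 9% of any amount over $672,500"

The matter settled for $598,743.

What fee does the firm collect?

$167,433.74

First $145,000 at 35% = $50,750.00
Next $177,500 at 31% = $55,025.00
Next $74,000 at 26% = $19,240.00
Next $200,500 at 21% = $42,105.00
Remaining $1,743 at 18% = $313.74
Fee: $50,750.00 + $55,025.00 + $19,240.00 + $42,105.00 + $313.74 = $167,433.74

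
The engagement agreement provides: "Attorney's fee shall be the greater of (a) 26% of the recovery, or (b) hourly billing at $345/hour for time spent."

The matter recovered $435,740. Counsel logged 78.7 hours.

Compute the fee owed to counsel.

$113,292.40

(a) 26% of $435,740 = $113,292.40
(b) 78.7 × $345 = $27,151.50
The greater is (a): $113,292.40.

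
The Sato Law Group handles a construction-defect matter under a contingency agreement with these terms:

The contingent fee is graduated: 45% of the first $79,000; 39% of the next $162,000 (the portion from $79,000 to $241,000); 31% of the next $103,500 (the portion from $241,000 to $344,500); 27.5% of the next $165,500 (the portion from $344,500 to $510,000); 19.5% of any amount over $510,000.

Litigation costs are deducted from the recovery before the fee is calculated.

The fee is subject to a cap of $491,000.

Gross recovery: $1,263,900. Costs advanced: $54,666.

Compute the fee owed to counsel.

Fee base (net of costs): $1,263,900 − $54,666 = $1,209,234
First $79,000 at 45% = $35,550.00
Next $162,000 at 39% = $63,180.00
Next $103,500 at 31% = $32,085.00
Next $165,500 at 27.5% = $45,512.50
Remaining $699,234 at 19.5% = $136,350.63
Fee: $35,550.00 + $63,180.00 + $32,085.00 + $45,512.50 + $136,350.63 = $312,678.13
$312,678.13 is under the $491,000 cap.

$312,678.13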